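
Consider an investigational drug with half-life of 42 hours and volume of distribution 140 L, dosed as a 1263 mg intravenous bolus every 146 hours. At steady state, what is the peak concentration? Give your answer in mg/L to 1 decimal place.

9.9 mg/L

τ/t½ = 146/42 ≈ 3.4762, so fraction remaining f = (1/2)^(146/42) ≈ 0.0899.
Accumulation ratio R = 1/(1 − f) ≈ 1/0.9101 ≈ 1.0988.
Each bolus raises the concentration by D/Vd = 1263/140 ≈ 9.021 mg/L.
Cmax,ss = C₀/(1 − f) ≈ 9.021/0.9101 ≈ 9.912 mg/L.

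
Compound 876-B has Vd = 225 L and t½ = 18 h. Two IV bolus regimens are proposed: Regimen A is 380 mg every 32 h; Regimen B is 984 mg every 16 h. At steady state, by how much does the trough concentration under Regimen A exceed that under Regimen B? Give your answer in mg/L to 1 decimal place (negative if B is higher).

-4.4 mg/L

Regimen A: f = (1/2)^(32/18) ≈ 0.2916; Cmin,ss = (380/225)·f/(1−f) ≈ 0.695 mg/L.
Regimen B: f = (1/2)^(16/18) ≈ 0.5400; Cmin,ss = (984/225)·f/(1−f) ≈ 5.134 mg/L.
Difference ≈ 0.695 − 5.134 ≈ -4.439 mg/L.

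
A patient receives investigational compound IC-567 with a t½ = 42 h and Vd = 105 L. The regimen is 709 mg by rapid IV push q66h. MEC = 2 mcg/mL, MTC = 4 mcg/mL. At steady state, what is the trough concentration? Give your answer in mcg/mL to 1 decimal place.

3.4 mcg/mL

τ/t½ = 66/42 ≈ 1.5714, so fraction remaining f = (1/2)^(66/42) ≈ 0.3365.
At steady state, accumulation factor R = 1/(1 − e^(−kτ)) ≈ 1.5072.
Each bolus raises the concentration by D/Vd = 709/105 ≈ 6.752 mcg/mL.
Steady-state peak Cmax,ss = C₀·R ≈ 6.752 × 1.5072 ≈ 10.177 mcg/mL.
Steady-state trough Cmin,ss = Cmax,ss·f ≈ 10.177 × 0.3365 ≈ 3.425 mcg/mL.
Trough 3.4 mcg/mL vs MEC 2 mcg/mL: adequate.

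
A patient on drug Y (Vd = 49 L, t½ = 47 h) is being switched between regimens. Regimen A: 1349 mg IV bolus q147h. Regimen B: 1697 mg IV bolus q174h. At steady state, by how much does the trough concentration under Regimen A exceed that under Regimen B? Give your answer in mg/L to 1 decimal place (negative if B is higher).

0.7 mg/L

Regimen A: f = (1/2)^(147/47) ≈ 0.1144; Cmin,ss = (1349/49)·f/(1−f) ≈ 3.556 mg/L.
Regimen B: f = (1/2)^(174/47) ≈ 0.0768; Cmin,ss = (1697/49)·f/(1−f) ≈ 2.881 mg/L.
Difference ≈ 3.556 − 2.881 ≈ 0.675 mg/L.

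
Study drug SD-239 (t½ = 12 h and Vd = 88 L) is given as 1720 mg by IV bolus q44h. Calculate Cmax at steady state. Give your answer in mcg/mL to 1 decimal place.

τ/t½ = 44/12 ≈ 3.6667, so fraction remaining f = (1/2)^(44/12) ≈ 0.0787.
At steady state, accumulation factor R = 1/(1 − e^(−kτ)) ≈ 1.0854.
Each bolus raises the concentration by D/Vd = 1720/88 ≈ 19.545 mcg/mL.
Steady-state peak Cmax,ss = C₀·R ≈ 19.545 × 1.0854 ≈ 21.214 mcg/mL.

21.2 mcg/mL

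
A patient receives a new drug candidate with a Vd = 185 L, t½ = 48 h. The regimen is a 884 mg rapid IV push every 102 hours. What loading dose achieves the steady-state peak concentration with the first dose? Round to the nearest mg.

1147 mg

f = (1/2)^(102/48) ≈ 0.229251; accumulation ratio R = 1/(1−f) ≈ 1.29744.
Loading dose to hit Cmax,ss on first dose: D_load = D_maint·R ≈ 884 × 1.29744 ≈ 1146.94 mg.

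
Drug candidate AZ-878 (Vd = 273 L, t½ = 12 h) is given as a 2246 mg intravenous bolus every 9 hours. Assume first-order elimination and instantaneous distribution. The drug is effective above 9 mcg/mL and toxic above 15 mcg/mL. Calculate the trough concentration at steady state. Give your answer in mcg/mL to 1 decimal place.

Over one 9-h interval, 9/12 ≈ 0.75 half-lives elapse, leaving f ≈ 0.5946 of each dose.
At steady state, accumulation factor R = 1/(1 − e^(−kτ)) ≈ 2.4667.
Each bolus raises the concentration by D/Vd = 2246/273 ≈ 8.227 mcg/mL.
Steady-state peak Cmax,ss = C₀·R ≈ 8.227 × 2.4667 ≈ 20.294 mcg/mL.
Steady-state trough Cmin,ss = Cmax,ss·f ≈ 20.294 × 0.5946 ≈ 12.067 mcg/mL.
Trough 12.1 mcg/mL vs MEC 9 mcg/mL: adequate.

12.1 mcg/mL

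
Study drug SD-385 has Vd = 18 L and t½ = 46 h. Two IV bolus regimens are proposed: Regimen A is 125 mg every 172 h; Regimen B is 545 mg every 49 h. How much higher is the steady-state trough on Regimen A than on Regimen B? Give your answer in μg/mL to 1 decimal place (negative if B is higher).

Regimen A: f = (1/2)^(172/46) ≈ 0.0749; Cmin,ss = (125/18)·f/(1−f) ≈ 0.562 μg/mL.
Regimen B: f = (1/2)^(49/46) ≈ 0.4779; Cmin,ss = (545/18)·f/(1−f) ≈ 27.715 μg/mL.
Difference ≈ 0.562 − 27.715 ≈ -27.153 μg/mL.

-27.2 μg/mL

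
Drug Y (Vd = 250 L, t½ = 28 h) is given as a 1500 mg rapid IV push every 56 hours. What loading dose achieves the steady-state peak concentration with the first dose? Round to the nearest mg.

2000 mg

f = (1/2)^(56/28) ≈ 0.250000; accumulation ratio R = 1/(1−f) ≈ 1.33333.
Loading dose to hit Cmax,ss on first dose: D_load = D_maint·R ≈ 1500 × 1.33333 ≈ 1999.99 mg.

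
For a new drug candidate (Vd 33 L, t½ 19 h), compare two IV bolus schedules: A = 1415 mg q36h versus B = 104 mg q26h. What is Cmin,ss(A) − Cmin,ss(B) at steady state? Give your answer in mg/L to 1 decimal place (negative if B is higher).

13.8 mg/L

Regimen A: f = (1/2)^(36/19) ≈ 0.2689; Cmin,ss = (1415/33)·f/(1−f) ≈ 15.771 mg/L.
Regimen B: f = (1/2)^(26/19) ≈ 0.3873; Cmin,ss = (104/33)·f/(1−f) ≈ 1.992 mg/L.
Difference ≈ 15.771 − 1.992 ≈ 13.779 mg/L.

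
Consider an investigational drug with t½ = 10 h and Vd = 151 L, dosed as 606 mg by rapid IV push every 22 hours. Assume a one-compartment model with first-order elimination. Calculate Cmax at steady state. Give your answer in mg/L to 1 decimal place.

5.1 mg/L

k = ln2/t½ = ln2/10 ≈ 0.069315 h⁻¹; fraction remaining f = e^(−kτ) = e^(−0.069315×22) ≈ 0.2176.
Accumulation ratio R = 1/(1 − f) ≈ 1/0.7824 ≈ 1.2781.
Single-dose peak C₀ = D/Vd = 606/151 ≈ 4.013 mg/L.
Steady-state peak Cmax,ss = C₀·R ≈ 4.013 × 1.2781 ≈ 5.129 mg/L.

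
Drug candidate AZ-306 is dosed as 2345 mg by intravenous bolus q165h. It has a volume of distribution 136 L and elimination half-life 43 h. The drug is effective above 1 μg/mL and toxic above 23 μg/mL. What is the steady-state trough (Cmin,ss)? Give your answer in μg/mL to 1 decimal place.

1.3 μg/mL

τ/t½ = 165/43 ≈ 3.8372, so fraction remaining f = (1/2)^(165/43) ≈ 0.0700.
At steady state, accumulation factor R = 1/(1 − e^(−kτ)) ≈ 1.0753.
Each bolus raises the concentration by D/Vd = 2345/136 ≈ 17.243 μg/mL.
Steady-state peak Cmax,ss = C₀·R ≈ 17.243 × 1.0753 ≈ 18.541 μg/mL.
Steady-state trough Cmin,ss = Cmax,ss·f ≈ 18.541 × 0.0700 ≈ 1.298 μg/mL.
Trough 1.3 μg/mL vs MEC 1 μg/mL: adequate.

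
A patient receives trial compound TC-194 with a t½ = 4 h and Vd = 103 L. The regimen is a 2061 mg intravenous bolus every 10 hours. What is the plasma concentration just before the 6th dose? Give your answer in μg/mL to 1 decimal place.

4.3 μg/mL

f = (1/2)^(τ/t½) = (1/2)^(10/4) ≈ 0.1768.
C₀ = D/Vd = 2061/103 ≈ 20.010 μg/mL.
Before the 6th dose, 5 doses have been given. Superposition: Cmin = C₀·(f + f² + … + f^5).
≈ 20.010 × (0.1768 + 0.0313 + 0.0055 + 0.0010 + 0.0002) ≈ 20.010 × 0.2148 ≈ 4.298 μg/mL.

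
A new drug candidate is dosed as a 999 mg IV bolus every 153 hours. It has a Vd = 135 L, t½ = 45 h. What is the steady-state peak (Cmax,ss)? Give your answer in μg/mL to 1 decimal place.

τ/t½ = 153/45 ≈ 3.4, so fraction remaining f = (1/2)^(153/45) ≈ 0.0947.
Accumulation ratio R = 1/(1 − f) ≈ 1/0.9053 ≈ 1.1046.
Single-dose peak C₀ = D/Vd = 999/135 ≈ 7.400 μg/mL.
Steady-state peak Cmax,ss = C₀·R ≈ 7.400 × 1.1046 ≈ 8.174 μg/mL.

8.2 μg/mL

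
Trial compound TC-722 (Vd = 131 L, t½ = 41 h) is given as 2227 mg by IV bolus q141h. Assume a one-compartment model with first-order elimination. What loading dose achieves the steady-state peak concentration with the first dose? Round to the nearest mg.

f = (1/2)^(141/41) ≈ 0.092204; accumulation ratio R = 1/(1−f) ≈ 1.10157.
Loading dose to hit Cmax,ss on first dose: D_load = D_maint·R ≈ 2227 × 1.10157 ≈ 2453.20 mg.

2453 mg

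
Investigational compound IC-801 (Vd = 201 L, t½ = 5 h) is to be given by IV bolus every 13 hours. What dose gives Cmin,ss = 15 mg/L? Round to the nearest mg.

15265 mg

τ/t½ = 13/5 ≈ 2.6, so f = (1/2)^(13/5) ≈ 0.164938.
Cmin,ss = (D/Vd)·f/(1−f), so D = Cmin,ss·Vd·(1−f)/f.
D = 15 × 201 × (1−f)/f ≈ 15 × 201 × 5.06288 ≈ 15264.58 mg.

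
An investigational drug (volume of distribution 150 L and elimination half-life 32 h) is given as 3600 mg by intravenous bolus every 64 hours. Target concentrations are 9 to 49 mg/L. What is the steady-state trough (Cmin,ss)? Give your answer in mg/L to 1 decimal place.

8.0 mg/L

The dosing interval is 2 half-lives, so f = 2^(−2) = 0.25.
Accumulation ratio R = 1/(1 − f) = 1/0.75 = 4/3.
Single-dose peak C₀ = D/Vd = 3600/150 = 24 mg/L.
Steady-state peak Cmax,ss = C₀·R = 24 × 4/3 ≈ 32.000 mg/L.
Steady-state trough Cmin,ss = Cmax,ss·f ≈ 32.000 × 0.25 ≈ 8.000 mg/L.
Trough 8.0 mg/L vs MEC 9 mg/L: subtherapeutic.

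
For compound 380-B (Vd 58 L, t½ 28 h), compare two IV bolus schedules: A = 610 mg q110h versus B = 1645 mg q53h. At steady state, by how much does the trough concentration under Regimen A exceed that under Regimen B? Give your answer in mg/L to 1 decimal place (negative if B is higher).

-9.7 mg/L

Regimen A: f = (1/2)^(110/28) ≈ 0.0657; Cmin,ss = (610/58)·f/(1−f) ≈ 0.740 mg/L.
Regimen B: f = (1/2)^(53/28) ≈ 0.2693; Cmin,ss = (1645/58)·f/(1−f) ≈ 10.453 mg/L.
Difference ≈ 0.740 − 10.453 ≈ -9.713 mg/L.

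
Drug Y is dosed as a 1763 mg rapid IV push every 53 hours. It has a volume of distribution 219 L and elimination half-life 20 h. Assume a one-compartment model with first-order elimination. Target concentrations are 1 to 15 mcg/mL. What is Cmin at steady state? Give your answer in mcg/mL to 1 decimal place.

1.5 mcg/mL

Over one 53-h interval, 53/20 ≈ 2.65 half-lives elapse, leaving f ≈ 0.1593 of each dose.
Each bolus raises the concentration by D/Vd = 1763/219 ≈ 8.050 mcg/mL.
Steady-state trough Cmin,ss = C₀·f/(1−f) ≈ 8.050 × 0.1593/0.8407 ≈ 1.525 mcg/mL.
Trough 1.5 mcg/mL vs MEC 1 mcg/mL: adequate.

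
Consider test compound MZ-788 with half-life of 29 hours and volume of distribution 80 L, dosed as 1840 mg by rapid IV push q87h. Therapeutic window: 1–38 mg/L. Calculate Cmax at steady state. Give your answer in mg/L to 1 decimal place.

The dosing interval is 3 half-lives, so f = 2^(−3) = 0.125.
Accumulation ratio R = 1/(1 − f) = 1/0.875 = 8/7.
Single-dose peak C₀ = D/Vd = 1840/80 = 23 mg/L.
Steady-state peak Cmax,ss = C₀·R = 23 × 8/7 ≈ 26.286 mg/L.
Peak 26.3 mg/L vs MTC 38 mg/L: below toxic threshold.

26.3 mg/L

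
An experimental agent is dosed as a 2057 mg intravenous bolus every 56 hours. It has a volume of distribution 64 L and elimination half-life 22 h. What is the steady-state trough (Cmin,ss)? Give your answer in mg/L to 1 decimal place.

6.6 mg/L

k = ln2/t½ = ln2/22 ≈ 0.031507 h⁻¹; fraction remaining f = e^(−kτ) = e^(−0.031507×56) ≈ 0.1713.
At steady state, accumulation factor R = 1/(1 − e^(−kτ)) ≈ 1.2067.
Each bolus raises the concentration by D/Vd = 2057/64 ≈ 32.141 mg/L.
Cmax,ss = C₀/(1 − f) ≈ 32.141/0.8287 ≈ 38.785 mg/L.
One interval later, Cmin,ss = Cmax,ss·e^(−kτ) ≈ 38.785 × 0.1713 ≈ 6.644 mg/L.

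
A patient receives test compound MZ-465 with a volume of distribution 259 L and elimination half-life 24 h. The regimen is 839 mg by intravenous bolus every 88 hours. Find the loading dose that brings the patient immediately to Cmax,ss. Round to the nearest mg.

f = (1/2)^(88/24) ≈ 0.078745; accumulation ratio R = 1/(1−f) ≈ 1.08548.
Loading dose to hit Cmax,ss on first dose: D_load = D_maint·R ≈ 839 × 1.08548 ≈ 910.72 mg.

911 mg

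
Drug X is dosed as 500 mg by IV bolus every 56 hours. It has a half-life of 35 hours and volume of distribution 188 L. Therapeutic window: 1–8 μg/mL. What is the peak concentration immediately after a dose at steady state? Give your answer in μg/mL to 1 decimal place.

k = ln2/t½ = ln2/35 ≈ 0.019804 h⁻¹; fraction remaining f = e^(−kτ) = e^(−0.019804×56) ≈ 0.3299.
Accumulation ratio R = 1/(1 − f) ≈ 1/0.6701 ≈ 1.4923.
Each bolus raises the concentration by D/Vd = 500/188 ≈ 2.660 μg/mL.
Steady-state peak Cmax,ss = C₀·R ≈ 2.660 × 1.4923 ≈ 3.970 μg/mL.
Peak 4.0 μg/mL vs MTC 8 μg/mL: below toxic threshold.

4.0 μg/mL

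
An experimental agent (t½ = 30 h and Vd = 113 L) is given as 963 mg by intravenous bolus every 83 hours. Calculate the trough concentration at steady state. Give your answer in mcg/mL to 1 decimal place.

k = ln2/t½ = ln2/30 ≈ 0.023105 h⁻¹; fraction remaining f = e^(−kτ) = e^(−0.023105×83) ≈ 0.1469.
Single-dose peak C₀ = D/Vd = 963/113 ≈ 8.522 mcg/mL.
Steady-state trough Cmin,ss = C₀·f/(1−f) ≈ 8.522 × 0.1469/0.8531 ≈ 1.467 mcg/mL.

1.5 mcg/mL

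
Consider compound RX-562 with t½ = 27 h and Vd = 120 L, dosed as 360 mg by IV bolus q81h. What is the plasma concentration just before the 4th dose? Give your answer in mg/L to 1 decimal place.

f = (1/2)^(τ/t½) = (1/2)^(81/27) ≈ 0.1250.
C₀ = D/Vd = 360/120 ≈ 3.000 mg/L.
Before the 4th dose, 3 doses have been given. Superposition: Cmin = C₀·(f + f² + … + f^3).
≈ 3.000 × (0.1250 + 0.0156 + 0.0020) ≈ 3.000 × 0.1426 ≈ 0.428 mg/L.

0.4 mg/L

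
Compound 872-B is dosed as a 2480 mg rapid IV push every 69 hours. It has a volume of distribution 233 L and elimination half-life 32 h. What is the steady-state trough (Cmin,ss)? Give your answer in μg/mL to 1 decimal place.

3.1 μg/mL

τ/t½ = 69/32 ≈ 2.1562, so fraction remaining f = (1/2)^(69/32) ≈ 0.2243.
Accumulation ratio R = 1/(1 − f) ≈ 1/0.7757 ≈ 1.2892.
Single-dose peak C₀ = D/Vd = 2480/233 ≈ 10.644 μg/mL.
Cmax,ss = C₀/(1 − f) ≈ 10.644/0.7757 ≈ 13.722 μg/mL.
One interval later, Cmin,ss = Cmax,ss·e^(−kτ) ≈ 13.722 × 0.2243 ≈ 3.078 μg/mL.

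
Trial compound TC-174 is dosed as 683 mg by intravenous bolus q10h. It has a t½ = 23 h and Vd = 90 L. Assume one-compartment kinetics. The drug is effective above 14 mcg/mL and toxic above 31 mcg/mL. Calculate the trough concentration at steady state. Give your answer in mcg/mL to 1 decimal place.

21.6 mcg/mL

τ/t½ = 10/23 ≈ 0.43478, so fraction remaining f = (1/2)^(10/23) ≈ 0.7398.
Each bolus raises the concentration by D/Vd = 683/90 ≈ 7.589 mcg/mL.
Steady-state trough Cmin,ss = C₀·f/(1−f) ≈ 7.589 × 0.7398/0.2602 ≈ 21.577 mcg/mL.
Trough 21.6 mcg/mL vs MEC 14 mcg/mL: adequate.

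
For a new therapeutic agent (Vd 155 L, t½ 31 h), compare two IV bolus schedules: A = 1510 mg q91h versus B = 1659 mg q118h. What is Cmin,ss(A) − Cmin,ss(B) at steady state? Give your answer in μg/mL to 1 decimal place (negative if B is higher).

Regimen A: f = (1/2)^(91/31) ≈ 0.1307; Cmin,ss = (1510/155)·f/(1−f) ≈ 1.465 μg/mL.
Regimen B: f = (1/2)^(118/31) ≈ 0.0715; Cmin,ss = (1659/155)·f/(1−f) ≈ 0.824 μg/mL.
Difference ≈ 1.465 − 0.824 ≈ 0.641 μg/mL.

0.6 μg/mL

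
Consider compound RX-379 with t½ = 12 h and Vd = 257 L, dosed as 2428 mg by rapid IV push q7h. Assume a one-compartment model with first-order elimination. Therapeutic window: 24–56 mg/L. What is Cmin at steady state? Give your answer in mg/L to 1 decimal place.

19.0 mg/L

Over one 7-h interval, 7/12 ≈ 0.58333 half-lives elapse, leaving f ≈ 0.6674 of each dose.
Each bolus raises the concentration by D/Vd = 2428/257 ≈ 9.447 mg/L.
Steady-state trough Cmin,ss = C₀·f/(1−f) ≈ 9.447 × 0.6674/0.3326 ≈ 18.956 mg/L.
Trough 19.0 mg/L vs MEC 24 mg/L: subtherapeutic.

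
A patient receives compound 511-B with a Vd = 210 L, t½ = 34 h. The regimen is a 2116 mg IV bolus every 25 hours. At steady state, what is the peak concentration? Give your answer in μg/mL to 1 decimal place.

τ/t½ = 25/34 ≈ 0.73529, so fraction remaining f = (1/2)^(25/34) ≈ 0.6007.
At steady state, accumulation factor R = 1/(1 − e^(−kτ)) ≈ 2.5044.
Single-dose peak C₀ = D/Vd = 2116/210 ≈ 10.076 μg/mL.
Cmax,ss = C₀/(1 − f) ≈ 10.076/0.3993 ≈ 25.234 μg/mL.

25.2 μg/mL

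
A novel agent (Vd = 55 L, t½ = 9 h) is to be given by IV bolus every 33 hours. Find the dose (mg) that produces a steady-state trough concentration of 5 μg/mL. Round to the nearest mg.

3217 mg

τ/t½ = 33/9 ≈ 3.6667, so f = (1/2)^(33/9) ≈ 0.078745.
Cmin,ss = (D/Vd)·f/(1−f), so D = Cmin,ss·Vd·(1−f)/f.
D = 5 × 55 × (1−f)/f ≈ 5 × 55 × 11.69922 ≈ 3217.29 mg.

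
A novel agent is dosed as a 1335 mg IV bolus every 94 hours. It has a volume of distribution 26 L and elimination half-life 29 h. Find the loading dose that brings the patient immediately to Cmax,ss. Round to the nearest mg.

1493 mg

f = (1/2)^(94/29) ≈ 0.105742; accumulation ratio R = 1/(1−f) ≈ 1.11825.
Loading dose to hit Cmax,ss on first dose: D_load = D_maint·R ≈ 1335 × 1.11825 ≈ 1492.86 mg.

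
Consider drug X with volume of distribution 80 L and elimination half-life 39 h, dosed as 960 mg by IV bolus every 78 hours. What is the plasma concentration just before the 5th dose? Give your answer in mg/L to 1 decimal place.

4.0 mg/L

f = (1/2)^(τ/t½) = (1/2)^(78/39) ≈ 0.2500.
C₀ = D/Vd = 960/80 ≈ 12.000 mg/L.
Before the 5th dose, 4 doses have been given. Superposition: Cmin = C₀·(f + f² + … + f^4).
≈ 12.000 × (0.2500 + 0.0625 + 0.0156 + 0.0039) ≈ 12.000 × 0.3320 ≈ 3.984 mg/L.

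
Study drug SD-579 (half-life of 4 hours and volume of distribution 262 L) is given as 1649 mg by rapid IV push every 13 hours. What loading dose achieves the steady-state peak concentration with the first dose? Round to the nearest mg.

1843 mg

f = (1/2)^(13/4) ≈ 0.105112; accumulation ratio R = 1/(1−f) ≈ 1.11746.
Loading dose to hit Cmax,ss on first dose: D_load = D_maint·R ≈ 1649 × 1.11746 ≈ 1842.69 mg.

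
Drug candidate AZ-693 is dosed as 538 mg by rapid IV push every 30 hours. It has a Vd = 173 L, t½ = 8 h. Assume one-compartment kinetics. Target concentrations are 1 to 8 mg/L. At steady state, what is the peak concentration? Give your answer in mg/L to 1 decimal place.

k = ln2/t½ = ln2/8 ≈ 0.086643 h⁻¹; fraction remaining f = e^(−kτ) = e^(−0.086643×30) ≈ 0.0743.
Accumulation ratio R = 1/(1 − f) ≈ 1/0.9257 ≈ 1.0803.
Each bolus raises the concentration by D/Vd = 538/173 ≈ 3.110 mg/L.
Steady-state peak Cmax,ss = C₀·R ≈ 3.110 × 1.0803 ≈ 3.360 mg/L.
Peak 3.4 mg/L vs MTC 8 mg/L: below toxic threshold.

3.4 mg/L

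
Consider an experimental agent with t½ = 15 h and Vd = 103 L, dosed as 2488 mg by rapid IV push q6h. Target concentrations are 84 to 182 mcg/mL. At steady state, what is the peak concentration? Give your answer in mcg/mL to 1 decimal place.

99.8 mcg/mL

Over one 6-h interval, 6/15 ≈ 0.4 half-lives elapse, leaving f ≈ 0.7579 of each dose.
At steady state, accumulation factor R = 1/(1 − e^(−kτ)) ≈ 4.1305.
Each bolus raises the concentration by D/Vd = 2488/103 ≈ 24.155 mcg/mL.
Cmax,ss = C₀/(1 − f) ≈ 24.155/0.2421 ≈ 99.773 mcg/mL.
Peak 99.8 mcg/mL vs MTC 182 mcg/mL: below toxic threshold.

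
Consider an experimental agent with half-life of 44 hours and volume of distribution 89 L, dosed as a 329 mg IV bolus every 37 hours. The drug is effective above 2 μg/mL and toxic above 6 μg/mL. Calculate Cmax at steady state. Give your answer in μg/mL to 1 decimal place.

τ/t½ = 37/44 ≈ 0.84091, so fraction remaining f = (1/2)^(37/44) ≈ 0.5583.
At steady state, accumulation factor R = 1/(1 − e^(−kτ)) ≈ 2.2640.
Single-dose peak C₀ = D/Vd = 329/89 ≈ 3.697 μg/mL.
Steady-state peak Cmax,ss = C₀·R ≈ 3.697 × 2.2640 ≈ 8.370 μg/mL.
Peak 8.4 μg/mL vs MTC 6 μg/mL: exceeds toxic threshold.

8.4 μg/mL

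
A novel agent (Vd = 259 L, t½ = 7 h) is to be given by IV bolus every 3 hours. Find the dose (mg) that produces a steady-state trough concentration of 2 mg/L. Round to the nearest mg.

179 mg

τ/t½ = 3/7 ≈ 0.42857, so f = (1/2)^(3/7) ≈ 0.742997.
Cmin,ss = (D/Vd)·f/(1−f), so D = Cmin,ss·Vd·(1−f)/f.
D = 2 × 259 × (1−f)/f ≈ 2 × 259 × 0.34590 ≈ 179.18 mg.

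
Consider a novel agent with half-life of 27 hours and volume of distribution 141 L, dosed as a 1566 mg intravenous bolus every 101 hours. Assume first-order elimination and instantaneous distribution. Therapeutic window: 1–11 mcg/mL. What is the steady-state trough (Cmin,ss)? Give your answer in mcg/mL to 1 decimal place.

0.9 mcg/mL

τ/t½ = 101/27 ≈ 3.7407, so fraction remaining f = (1/2)^(101/27) ≈ 0.0748.
Each bolus raises the concentration by D/Vd = 1566/141 ≈ 11.106 mcg/mL.
Steady-state trough Cmin,ss = C₀·f/(1−f) ≈ 11.106 × 0.0748/0.9252 ≈ 0.898 mcg/mL.
Trough 0.9 mcg/mL vs MEC 1 mcg/mL: subtherapeutic.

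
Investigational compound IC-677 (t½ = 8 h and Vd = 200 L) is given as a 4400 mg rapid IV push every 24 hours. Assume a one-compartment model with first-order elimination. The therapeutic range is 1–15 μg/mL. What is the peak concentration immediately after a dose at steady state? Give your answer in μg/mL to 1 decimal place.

25.1 μg/mL

τ = 24 h = 3 half-lives, so f = (1/2)^3 = 0.125.
At steady state, R = 1/(1 − 0.125) = 8/7.
Single-dose peak C₀ = D/Vd = 4400/200 = 22 μg/mL.
Steady-state peak Cmax,ss = C₀·R = 22 × 8/7 ≈ 25.143 μg/mL.
Peak 25.1 μg/mL vs MTC 15 μg/mL: exceeds toxic threshold.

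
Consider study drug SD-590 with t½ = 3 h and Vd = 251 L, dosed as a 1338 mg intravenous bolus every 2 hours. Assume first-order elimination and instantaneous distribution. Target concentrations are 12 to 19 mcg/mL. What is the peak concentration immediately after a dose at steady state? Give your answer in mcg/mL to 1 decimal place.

14.4 mcg/mL

Over one 2-h interval, 2/3 ≈ 0.66667 half-lives elapse, leaving f ≈ 0.6300 of each dose.
Accumulation ratio R = 1/(1 − f) ≈ 1/0.3700 ≈ 2.7027.
Single-dose peak C₀ = D/Vd = 1338/251 ≈ 5.331 mcg/mL.
Steady-state peak Cmax,ss = C₀·R ≈ 5.331 × 2.7027 ≈ 14.408 mcg/mL.
Peak 14.4 mcg/mL vs MTC 19 mcg/mL: below toxic threshold.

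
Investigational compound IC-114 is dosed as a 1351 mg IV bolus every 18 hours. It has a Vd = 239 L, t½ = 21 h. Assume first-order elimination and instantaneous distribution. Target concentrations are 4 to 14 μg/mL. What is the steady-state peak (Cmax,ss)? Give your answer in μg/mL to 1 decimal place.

k = ln2/t½ = ln2/21 ≈ 0.033007 h⁻¹; fraction remaining f = e^(−kτ) = e^(−0.033007×18) ≈ 0.5520.
At steady state, accumulation factor R = 1/(1 − e^(−kτ)) ≈ 2.2321.
Single-dose peak C₀ = D/Vd = 1351/239 ≈ 5.653 μg/mL.
Steady-state peak Cmax,ss = C₀·R ≈ 5.653 × 2.2321 ≈ 12.618 μg/mL.
Peak 12.6 μg/mL vs MTC 14 μg/mL: below toxic threshold.

12.6 μg/mL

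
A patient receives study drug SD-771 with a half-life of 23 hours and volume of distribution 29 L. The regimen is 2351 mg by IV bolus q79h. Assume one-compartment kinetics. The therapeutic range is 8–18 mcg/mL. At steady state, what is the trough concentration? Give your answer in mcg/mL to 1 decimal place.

8.3 mcg/mL

τ/t½ = 79/23 ≈ 3.4348, so fraction remaining f = (1/2)^(79/23) ≈ 0.0925.
At steady state, accumulation factor R = 1/(1 − e^(−kτ)) ≈ 1.1019.
Single-dose peak C₀ = D/Vd = 2351/29 ≈ 81.069 mcg/mL.
Cmax,ss = C₀/(1 − f) ≈ 81.069/0.9075 ≈ 89.332 mcg/mL.
Steady-state trough Cmin,ss = Cmax,ss·f ≈ 89.332 × 0.0925 ≈ 8.263 mcg/mL.
Trough 8.3 mcg/mL vs MEC 8 mcg/mL: adequate.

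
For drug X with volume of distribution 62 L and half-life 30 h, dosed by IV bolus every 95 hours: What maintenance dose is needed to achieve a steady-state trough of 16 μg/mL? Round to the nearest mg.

τ/t½ = 95/30 ≈ 3.1667, so f = (1/2)^(95/30) ≈ 0.111362.
Cmin,ss = (D/Vd)·f/(1−f), so D = Cmin,ss·Vd·(1−f)/f.
D = 16 × 62 × (1−f)/f ≈ 16 × 62 × 7.97972 ≈ 7915.88 mg.

7916 mg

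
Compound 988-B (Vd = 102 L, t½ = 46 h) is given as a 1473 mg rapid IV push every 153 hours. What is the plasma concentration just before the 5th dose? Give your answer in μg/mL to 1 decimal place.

f = (1/2)^(τ/t½) = (1/2)^(153/46) ≈ 0.0997.
C₀ = D/Vd = 1473/102 ≈ 14.441 μg/mL.
Before the 5th dose, 4 doses have been given. Superposition: Cmin = C₀·(f + f² + … + f^4).
≈ 14.441 × (0.0997 + 0.0099 + 0.0010 + 0.0001) ≈ 14.441 × 0.1107 ≈ 1.599 μg/mL.

1.6 μg/mL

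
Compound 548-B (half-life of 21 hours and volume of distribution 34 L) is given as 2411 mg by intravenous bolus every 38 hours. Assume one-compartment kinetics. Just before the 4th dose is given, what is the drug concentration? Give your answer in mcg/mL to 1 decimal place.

f = (1/2)^(τ/t½) = (1/2)^(38/21) ≈ 0.2853.
C₀ = D/Vd = 2411/34 ≈ 70.912 mcg/mL.
Before the 4th dose, 3 doses have been given. Superposition: Cmin = C₀·(f + f² + … + f^3).
≈ 70.912 × (0.2853 + 0.0814 + 0.0232) ≈ 70.912 × 0.3899 ≈ 27.649 mcg/mL.

27.6 mcg/mL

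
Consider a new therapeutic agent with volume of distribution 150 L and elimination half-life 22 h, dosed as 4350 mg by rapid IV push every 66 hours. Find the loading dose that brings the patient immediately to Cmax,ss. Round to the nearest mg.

f = (1/2)^(66/22) ≈ 0.125000; accumulation ratio R = 1/(1−f) ≈ 1.14286.
Loading dose to hit Cmax,ss on first dose: D_load = D_maint·R ≈ 4350 × 1.14286 ≈ 4971.44 mg.

4971 mg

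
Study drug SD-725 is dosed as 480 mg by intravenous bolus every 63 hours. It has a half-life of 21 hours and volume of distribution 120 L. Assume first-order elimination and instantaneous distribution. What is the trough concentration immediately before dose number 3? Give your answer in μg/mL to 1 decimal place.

f = (1/2)^(τ/t½) = (1/2)^(63/21) ≈ 0.1250.
C₀ = D/Vd = 480/120 ≈ 4.000 μg/mL.
Before the 3rd dose, 2 doses have been given. Superposition: Cmin = C₀·(f + f²).
≈ 4.000 × (0.1250 + 0.0156) ≈ 4.000 × 0.1406 ≈ 0.562 μg/mL.

0.6 μg/mL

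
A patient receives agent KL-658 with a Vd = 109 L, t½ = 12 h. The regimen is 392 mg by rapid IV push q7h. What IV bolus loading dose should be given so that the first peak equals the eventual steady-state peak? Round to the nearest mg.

1179 mg

f = (1/2)^(7/12) ≈ 0.667420; accumulation ratio R = 1/(1−f) ≈ 3.00680.
Loading dose to hit Cmax,ss on first dose: D_load = D_maint·R ≈ 392 × 3.00680 ≈ 1178.67 mg.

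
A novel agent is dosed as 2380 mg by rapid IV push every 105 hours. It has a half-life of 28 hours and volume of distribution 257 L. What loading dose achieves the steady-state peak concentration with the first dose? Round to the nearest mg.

2571 mg

f = (1/2)^(105/28) ≈ 0.074325; accumulation ratio R = 1/(1−f) ≈ 1.08029.
Loading dose to hit Cmax,ss on first dose: D_load = D_maint·R ≈ 2380 × 1.08029 ≈ 2571.09 mg.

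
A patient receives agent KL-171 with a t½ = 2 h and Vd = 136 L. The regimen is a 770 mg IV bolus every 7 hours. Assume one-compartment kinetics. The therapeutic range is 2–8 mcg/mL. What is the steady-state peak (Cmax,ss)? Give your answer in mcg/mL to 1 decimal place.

τ/t½ = 7/2 ≈ 3.5, so fraction remaining f = (1/2)^(7/2) ≈ 0.0884.
Accumulation ratio R = 1/(1 − f) ≈ 1/0.9116 ≈ 1.0970.
Single-dose peak C₀ = D/Vd = 770/136 ≈ 5.662 mcg/mL.
Steady-state peak Cmax,ss = C₀·R ≈ 5.662 × 1.0970 ≈ 6.211 mcg/mL.
Peak 6.2 mcg/mL vs MTC 8 mcg/mL: below toxic threshold.

6.2 mcg/mL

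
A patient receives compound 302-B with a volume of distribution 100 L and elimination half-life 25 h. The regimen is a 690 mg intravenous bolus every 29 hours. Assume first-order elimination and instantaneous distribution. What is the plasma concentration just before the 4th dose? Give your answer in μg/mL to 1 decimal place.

5.1 μg/mL

f = (1/2)^(τ/t½) = (1/2)^(29/25) ≈ 0.4475.
C₀ = D/Vd = 690/100 ≈ 6.900 μg/mL.
Before the 4th dose, 3 doses have been given. Superposition: Cmin = C₀·(f + f² + … + f^3).
≈ 6.900 × (0.4475 + 0.2003 + 0.0896) ≈ 6.900 × 0.7374 ≈ 5.088 μg/mL.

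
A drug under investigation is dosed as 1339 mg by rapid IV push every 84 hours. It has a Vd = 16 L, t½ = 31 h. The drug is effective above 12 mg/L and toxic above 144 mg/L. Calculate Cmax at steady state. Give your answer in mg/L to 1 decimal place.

Over one 84-h interval, 84/31 ≈ 2.7097 half-lives elapse, leaving f ≈ 0.1529 of each dose.
Accumulation ratio R = 1/(1 − f) ≈ 1/0.8471 ≈ 1.1805.
Single-dose peak C₀ = D/Vd = 1339/16 ≈ 83.688 mg/L.
Steady-state peak Cmax,ss = C₀·R ≈ 83.688 × 1.1805 ≈ 98.794 mg/L.
Peak 98.8 mg/L vs MTC 144 mg/L: below toxic threshold.

98.8 mg/L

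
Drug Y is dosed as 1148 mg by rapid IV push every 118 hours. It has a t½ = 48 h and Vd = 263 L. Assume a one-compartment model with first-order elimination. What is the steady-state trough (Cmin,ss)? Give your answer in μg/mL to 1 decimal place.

1.0 μg/mL

Over one 118-h interval, 118/48 ≈ 2.4583 half-lives elapse, leaving f ≈ 0.1820 of each dose.
Single-dose peak C₀ = D/Vd = 1148/263 ≈ 4.365 μg/mL.
Steady-state trough Cmin,ss = C₀·f/(1−f) ≈ 4.365 × 0.1820/0.8180 ≈ 0.971 μg/mL.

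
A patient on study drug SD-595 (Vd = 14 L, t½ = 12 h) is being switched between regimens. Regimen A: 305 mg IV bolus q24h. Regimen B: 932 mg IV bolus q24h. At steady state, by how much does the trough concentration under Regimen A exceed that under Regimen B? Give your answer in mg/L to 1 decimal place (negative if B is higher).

-14.9 mg/L

Regimen A: f = (1/2)^(24/12) ≈ 0.2500; Cmin,ss = (305/14)·f/(1−f) ≈ 7.262 mg/L.
Regimen B: f = (1/2)^(24/12) ≈ 0.2500; Cmin,ss = (932/14)·f/(1−f) ≈ 22.190 mg/L.
Difference ≈ 7.262 − 22.190 ≈ -14.928 mg/L.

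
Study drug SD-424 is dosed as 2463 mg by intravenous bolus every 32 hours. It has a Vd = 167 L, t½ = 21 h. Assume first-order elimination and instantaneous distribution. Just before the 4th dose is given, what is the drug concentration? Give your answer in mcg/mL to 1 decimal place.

7.5 mcg/mL

f = (1/2)^(τ/t½) = (1/2)^(32/21) ≈ 0.3478.
C₀ = D/Vd = 2463/167 ≈ 14.749 mcg/mL.
Before the 4th dose, 3 doses have been given. Superposition: Cmin = C₀·(f + f² + … + f^3).
≈ 14.749 × (0.3478 + 0.1210 + 0.0421) ≈ 14.749 × 0.5109 ≈ 7.535 mcg/mL.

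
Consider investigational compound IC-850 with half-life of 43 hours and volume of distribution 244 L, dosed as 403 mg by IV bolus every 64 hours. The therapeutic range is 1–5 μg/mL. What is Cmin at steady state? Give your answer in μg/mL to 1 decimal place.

0.9 μg/mL

k = ln2/t½ = ln2/43 ≈ 0.016120 h⁻¹; fraction remaining f = e^(−kτ) = e^(−0.016120×64) ≈ 0.3564.
Each bolus raises the concentration by D/Vd = 403/244 ≈ 1.652 μg/mL.
Steady-state trough Cmin,ss = C₀·f/(1−f) ≈ 1.652 × 0.3564/0.6436 ≈ 0.915 μg/mL.
Trough 0.9 μg/mL vs MEC 1 μg/mL: subtherapeutic.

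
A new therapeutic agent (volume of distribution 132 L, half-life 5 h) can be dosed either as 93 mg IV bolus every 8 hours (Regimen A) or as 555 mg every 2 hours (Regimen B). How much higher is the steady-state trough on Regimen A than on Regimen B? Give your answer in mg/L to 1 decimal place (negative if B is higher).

-12.8 mg/L

Regimen A: f = (1/2)^(8/5) ≈ 0.3299; Cmin,ss = (93/132)·f/(1−f) ≈ 0.347 mg/L.
Regimen B: f = (1/2)^(2/5) ≈ 0.7579; Cmin,ss = (555/132)·f/(1−f) ≈ 13.162 mg/L.
Difference ≈ 0.347 − 13.162 ≈ -12.815 mg/L.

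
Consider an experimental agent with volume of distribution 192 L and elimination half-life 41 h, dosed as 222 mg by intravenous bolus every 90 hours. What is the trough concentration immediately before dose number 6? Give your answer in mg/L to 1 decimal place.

0.3 mg/L

f = (1/2)^(τ/t½) = (1/2)^(90/41) ≈ 0.2184.
C₀ = D/Vd = 222/192 ≈ 1.156 mg/L.
Before the 6th dose, 5 doses have been given. Superposition: Cmin = C₀·(f + f² + … + f^5).
≈ 1.156 × (0.2184 + 0.0477 + 0.0104 + 0.0023 + 0.0005) ≈ 1.156 × 0.2793 ≈ 0.323 mg/L.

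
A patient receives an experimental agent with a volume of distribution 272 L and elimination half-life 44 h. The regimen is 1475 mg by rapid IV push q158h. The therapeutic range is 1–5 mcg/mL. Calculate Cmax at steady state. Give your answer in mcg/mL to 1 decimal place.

k = ln2/t½ = ln2/44 ≈ 0.015753 h⁻¹; fraction remaining f = e^(−kτ) = e^(−0.015753×158) ≈ 0.0830.
At steady state, accumulation factor R = 1/(1 − e^(−kτ)) ≈ 1.0905.
Each bolus raises the concentration by D/Vd = 1475/272 ≈ 5.423 mcg/mL.
Steady-state peak Cmax,ss = C₀·R ≈ 5.423 × 1.0905 ≈ 5.914 mcg/mL.
Peak 5.9 mcg/mL vs MTC 5 mcg/mL: exceeds toxic threshold.

5.9 mcg/mL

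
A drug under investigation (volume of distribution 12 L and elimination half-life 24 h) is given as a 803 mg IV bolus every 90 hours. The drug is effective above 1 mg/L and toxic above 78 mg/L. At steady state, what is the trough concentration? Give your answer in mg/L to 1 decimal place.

Over one 90-h interval, 90/24 ≈ 3.75 half-lives elapse, leaving f ≈ 0.0743 of each dose.
At steady state, accumulation factor R = 1/(1 − e^(−kτ)) ≈ 1.0803.
Single-dose peak C₀ = D/Vd = 803/12 ≈ 66.917 mg/L.
Cmax,ss = C₀/(1 − f) ≈ 66.917/0.9257 ≈ 72.288 mg/L.
Steady-state trough Cmin,ss = Cmax,ss·f ≈ 72.288 × 0.0743 ≈ 5.371 mg/L.
Trough 5.4 mg/L vs MEC 1 mg/L: adequate.

5.4 mg/L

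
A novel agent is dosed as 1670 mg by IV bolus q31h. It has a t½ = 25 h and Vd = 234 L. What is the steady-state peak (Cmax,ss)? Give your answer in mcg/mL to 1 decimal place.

Over one 31-h interval, 31/25 ≈ 1.24 half-lives elapse, leaving f ≈ 0.4234 of each dose.
At steady state, accumulation factor R = 1/(1 − e^(−kτ)) ≈ 1.7343.
Single-dose peak C₀ = D/Vd = 1670/234 ≈ 7.137 mcg/mL.
Steady-state peak Cmax,ss = C₀·R ≈ 7.137 × 1.7343 ≈ 12.378 mcg/mL.

12.4 mcg/mL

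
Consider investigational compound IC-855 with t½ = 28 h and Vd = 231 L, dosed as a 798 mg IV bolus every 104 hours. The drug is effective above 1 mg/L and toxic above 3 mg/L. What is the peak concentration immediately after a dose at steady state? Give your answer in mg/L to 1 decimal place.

3.7 mg/L

k = ln2/t½ = ln2/28 ≈ 0.024755 h⁻¹; fraction remaining f = e^(−kτ) = e^(−0.024755×104) ≈ 0.0762.
At steady state, accumulation factor R = 1/(1 − e^(−kτ)) ≈ 1.0825.
Each bolus raises the concentration by D/Vd = 798/231 ≈ 3.455 mg/L.
Steady-state peak Cmax,ss = C₀·R ≈ 3.455 × 1.0825 ≈ 3.740 mg/L.
Peak 3.7 mg/L vs MTC 3 mg/L: exceeds toxic threshold.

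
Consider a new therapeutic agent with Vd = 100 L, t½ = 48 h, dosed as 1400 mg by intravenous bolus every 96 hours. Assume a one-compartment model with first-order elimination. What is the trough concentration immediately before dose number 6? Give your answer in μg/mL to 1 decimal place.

4.7 μg/mL

f = (1/2)^(τ/t½) = (1/2)^(96/48) ≈ 0.2500.
C₀ = D/Vd = 1400/100 ≈ 14.000 μg/mL.
Before the 6th dose, 5 doses have been given. Superposition: Cmin = C₀·(f + f² + … + f^5).
≈ 14.000 × (0.2500 + 0.0625 + 0.0156 + 0.0039 + 0.0010) ≈ 14.000 × 0.3330 ≈ 4.662 μg/mL.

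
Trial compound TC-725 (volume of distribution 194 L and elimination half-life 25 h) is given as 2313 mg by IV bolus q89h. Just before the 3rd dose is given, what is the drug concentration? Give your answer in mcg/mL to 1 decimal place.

f = (1/2)^(τ/t½) = (1/2)^(89/25) ≈ 0.0848.
C₀ = D/Vd = 2313/194 ≈ 11.923 mcg/mL.
Before the 3rd dose, 2 doses have been given. Superposition: Cmin = C₀·(f + f²).
≈ 11.923 × (0.0848 + 0.0072) ≈ 11.923 × 0.0920 ≈ 1.097 mcg/mL.

1.1 mcg/mL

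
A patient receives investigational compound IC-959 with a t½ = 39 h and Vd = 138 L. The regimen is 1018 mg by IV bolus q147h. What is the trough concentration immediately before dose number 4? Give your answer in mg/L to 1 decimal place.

f = (1/2)^(τ/t½) = (1/2)^(147/39) ≈ 0.0733.
C₀ = D/Vd = 1018/138 ≈ 7.377 mg/L.
Before the 4th dose, 3 doses have been given. Superposition: Cmin = C₀·(f + f² + … + f^3).
≈ 7.377 × (0.0733 + 0.0054 + 0.0004) ≈ 7.377 × 0.0791 ≈ 0.584 mg/L.

0.6 mg/L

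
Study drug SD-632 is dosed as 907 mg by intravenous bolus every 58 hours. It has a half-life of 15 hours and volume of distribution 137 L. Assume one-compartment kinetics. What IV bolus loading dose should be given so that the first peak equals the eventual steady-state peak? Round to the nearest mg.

f = (1/2)^(58/15) ≈ 0.068552; accumulation ratio R = 1/(1−f) ≈ 1.07360.
Loading dose to hit Cmax,ss on first dose: D_load = D_maint·R ≈ 907 × 1.07360 ≈ 973.76 mg.

974 mg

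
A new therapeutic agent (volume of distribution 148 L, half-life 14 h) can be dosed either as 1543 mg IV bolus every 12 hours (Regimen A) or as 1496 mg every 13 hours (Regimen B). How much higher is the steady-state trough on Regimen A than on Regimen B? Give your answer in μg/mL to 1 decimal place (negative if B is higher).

Regimen A: f = (1/2)^(12/14) ≈ 0.5520; Cmin,ss = (1543/148)·f/(1−f) ≈ 12.846 μg/mL.
Regimen B: f = (1/2)^(13/14) ≈ 0.5254; Cmin,ss = (1496/148)·f/(1−f) ≈ 11.190 μg/mL.
Difference ≈ 12.846 − 11.190 ≈ 1.656 μg/mL.

1.7 μg/mL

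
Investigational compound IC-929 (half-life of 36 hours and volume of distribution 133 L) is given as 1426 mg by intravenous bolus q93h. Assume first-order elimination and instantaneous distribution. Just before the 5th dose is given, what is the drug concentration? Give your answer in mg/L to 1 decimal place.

f = (1/2)^(τ/t½) = (1/2)^(93/36) ≈ 0.1669.
C₀ = D/Vd = 1426/133 ≈ 10.722 mg/L.
Before the 5th dose, 4 doses have been given. Superposition: Cmin = C₀·(f + f² + … + f^4).
≈ 10.722 × (0.1669 + 0.0279 + 0.0046 + 0.0008) ≈ 10.722 × 0.2002 ≈ 2.147 mg/L.

2.1 mg/L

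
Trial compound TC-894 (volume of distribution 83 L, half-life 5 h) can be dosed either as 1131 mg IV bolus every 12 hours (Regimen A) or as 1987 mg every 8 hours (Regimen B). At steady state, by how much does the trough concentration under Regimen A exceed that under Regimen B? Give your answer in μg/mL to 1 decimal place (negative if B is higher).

Regimen A: f = (1/2)^(12/5) ≈ 0.1895; Cmin,ss = (1131/83)·f/(1−f) ≈ 3.186 μg/mL.
Regimen B: f = (1/2)^(8/5) ≈ 0.3299; Cmin,ss = (1987/83)·f/(1−f) ≈ 11.786 μg/mL.
Difference ≈ 3.186 − 11.786 ≈ -8.600 μg/mL.

-8.6 μg/mL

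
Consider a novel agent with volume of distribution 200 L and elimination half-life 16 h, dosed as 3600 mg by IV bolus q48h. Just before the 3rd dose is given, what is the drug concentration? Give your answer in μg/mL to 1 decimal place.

f = (1/2)^(τ/t½) = (1/2)^(48/16) ≈ 0.1250.
C₀ = D/Vd = 3600/200 ≈ 18.000 μg/mL.
Before the 3rd dose, 2 doses have been given. Superposition: Cmin = C₀·(f + f²).
≈ 18.000 × (0.1250 + 0.0156) ≈ 18.000 × 0.1406 ≈ 2.531 μg/mL.

2.5 μg/mL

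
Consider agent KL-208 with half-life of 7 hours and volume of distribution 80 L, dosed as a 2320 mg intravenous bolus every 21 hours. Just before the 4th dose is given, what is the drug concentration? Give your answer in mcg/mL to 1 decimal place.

4.1 mcg/mL

f = (1/2)^(τ/t½) = (1/2)^(21/7) ≈ 0.1250.
C₀ = D/Vd = 2320/80 ≈ 29.000 mcg/mL.
Before the 4th dose, 3 doses have been given. Superposition: Cmin = C₀·(f + f² + … + f^3).
≈ 29.000 × (0.1250 + 0.0156 + 0.0020) ≈ 29.000 × 0.1426 ≈ 4.135 mcg/mL.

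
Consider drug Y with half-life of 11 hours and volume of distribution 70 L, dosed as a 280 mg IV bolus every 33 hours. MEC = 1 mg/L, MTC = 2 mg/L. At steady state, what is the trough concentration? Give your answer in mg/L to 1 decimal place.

0.6 mg/L

τ = 33 h = 3 half-lives, so f = (1/2)^3 = 0.125.
Accumulation ratio R = 1/(1 − f) = 1/0.875 = 8/7.
Single-dose peak C₀ = D/Vd = 280/70 = 4 mg/L.
Steady-state peak Cmax,ss = C₀·R = 4 × 8/7 ≈ 4.571 mg/L.
Steady-state trough Cmin,ss = Cmax,ss·f ≈ 4.571 × 0.125 ≈ 0.571 mg/L.
Trough 0.6 mg/L vs MEC 1 mg/L: subtherapeutic.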